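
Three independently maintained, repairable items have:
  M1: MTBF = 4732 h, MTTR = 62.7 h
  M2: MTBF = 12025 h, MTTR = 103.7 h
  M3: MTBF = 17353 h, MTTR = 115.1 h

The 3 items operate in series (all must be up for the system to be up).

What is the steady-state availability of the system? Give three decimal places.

A(M1) = MTBF/(MTBF+MTTR) = 4732/(4732+62.7) = 0.986923
A(M2) = MTBF/(MTBF+MTTR) = 12025/(12025+103.7) = 0.991450
A(M3) = MTBF/(MTBF+MTTR) = 17353/(17353+115.1) = 0.993411
Series availability: 0.986923 × 0.991450 × 0.993411 = 0.972

0.972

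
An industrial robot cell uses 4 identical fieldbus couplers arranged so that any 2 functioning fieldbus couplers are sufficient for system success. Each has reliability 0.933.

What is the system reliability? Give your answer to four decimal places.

0.9989

R = Σ_{i=2}^{4} C(4,i) p^i (1−p)^{4−i} with p = 0.933
C(4,2)·0.933^2·0.067^2 = 0.023446
C(4,3)·0.933^3·0.067^1 = 0.217661
C(4,4)·0.933^4·0.067^0 = 0.757751
Sum = 0.9989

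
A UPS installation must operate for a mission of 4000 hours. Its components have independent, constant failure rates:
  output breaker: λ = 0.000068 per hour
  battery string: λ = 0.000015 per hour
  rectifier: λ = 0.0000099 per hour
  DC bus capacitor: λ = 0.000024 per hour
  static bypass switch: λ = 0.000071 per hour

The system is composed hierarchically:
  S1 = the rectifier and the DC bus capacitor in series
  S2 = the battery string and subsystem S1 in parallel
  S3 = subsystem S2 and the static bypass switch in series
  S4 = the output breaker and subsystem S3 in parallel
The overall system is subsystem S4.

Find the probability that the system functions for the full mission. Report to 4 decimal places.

R(output breaker) = exp(−0.000068 × 4000) = 0.761854
R(battery string) = exp(−0.000015 × 4000) = 0.941765
R(rectifier) = exp(−0.0000099 × 4000) = 0.961174
R(DC bus capacitor) = exp(−0.000024 × 4000) = 0.908464
R(static bypass switch) = exp(−0.000071 × 4000) = 0.752767
Series (rectifier and DC bus capacitor): 0.961174 × 0.908464 = 0.873192
Parallel (battery string and [0.873192]): 1 − (1 − 0.941765)(1 − 0.873192) = 0.992615
Series ([0.992615] and static bypass switch): 0.992615 × 0.752767 = 0.747208
Parallel (output breaker and [0.747208]): 1 − (1 − 0.761854)(1 − 0.747208) = 0.9398

0.9398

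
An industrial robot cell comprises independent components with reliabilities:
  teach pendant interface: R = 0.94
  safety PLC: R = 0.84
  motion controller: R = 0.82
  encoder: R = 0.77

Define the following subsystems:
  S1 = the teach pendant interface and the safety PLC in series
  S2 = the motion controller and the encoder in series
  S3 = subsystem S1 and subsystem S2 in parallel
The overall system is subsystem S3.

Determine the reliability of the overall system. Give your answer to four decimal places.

Series (teach pendant interface and safety PLC): 0.940000 × 0.840000 = 0.789600
Series (motion controller and encoder): 0.820000 × 0.770000 = 0.631400
Parallel ([0.789600] and [0.631400]): 1 − (1 − 0.789600)(1 − 0.631400) = 0.9224

0.9224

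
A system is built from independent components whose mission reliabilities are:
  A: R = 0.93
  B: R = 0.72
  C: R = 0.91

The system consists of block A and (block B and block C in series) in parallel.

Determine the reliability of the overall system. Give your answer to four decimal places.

0.9759

Series (B and C): 0.720000 × 0.910000 = 0.655200
Parallel (A and [0.655200]): 1 − (1 − 0.930000)(1 − 0.655200) = 0.9759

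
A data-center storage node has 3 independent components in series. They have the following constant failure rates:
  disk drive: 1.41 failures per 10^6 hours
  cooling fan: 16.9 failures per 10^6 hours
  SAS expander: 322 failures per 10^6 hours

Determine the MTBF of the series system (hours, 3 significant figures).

Series of exponential components: λ_sys = Σ λ_i
λ_sys = 0.00000141 + 0.0000169 + 0.000322 = 3.4031e-04 /h
MTBF = 1 / λ_sys = 2940 h

2940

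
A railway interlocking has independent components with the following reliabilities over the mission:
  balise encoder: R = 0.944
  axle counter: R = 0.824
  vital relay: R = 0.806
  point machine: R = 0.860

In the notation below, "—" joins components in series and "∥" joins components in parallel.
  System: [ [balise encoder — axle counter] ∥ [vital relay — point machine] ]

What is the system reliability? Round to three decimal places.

0.932

Series (balise encoder and axle counter): 0.94400 × 0.82400 = 0.77786
Series (vital relay and point machine): 0.80600 × 0.86000 = 0.69316
Parallel ([0.77786] and [0.69316]): 1 − (1 − 0.77786)(1 − 0.69316) = 0.932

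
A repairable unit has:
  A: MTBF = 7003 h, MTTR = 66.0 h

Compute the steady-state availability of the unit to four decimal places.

0.9907

A(A) = MTBF/(MTBF+MTTR) = 7003/(7003+66.0) = 0.9907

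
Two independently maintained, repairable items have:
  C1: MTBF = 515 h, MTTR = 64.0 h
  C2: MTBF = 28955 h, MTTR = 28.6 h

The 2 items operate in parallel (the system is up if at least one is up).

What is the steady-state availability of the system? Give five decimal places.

A(C1) = MTBF/(MTBF+MTTR) = 515/(515+64.0) = 0.889465
A(C2) = MTBF/(MTBF+MTTR) = 28955/(28955+28.6) = 0.999013
Parallel availability: 1 − (1 − 0.889465)(1 − 0.999013) = 0.99989

0.99989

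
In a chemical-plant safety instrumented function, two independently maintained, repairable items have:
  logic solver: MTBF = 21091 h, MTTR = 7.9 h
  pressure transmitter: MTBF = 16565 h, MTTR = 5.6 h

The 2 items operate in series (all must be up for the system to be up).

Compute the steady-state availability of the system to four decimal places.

0.9993

A(logic solver) = MTBF/(MTBF+MTTR) = 21091/(21091+7.9) = 0.999626
A(pressure transmitter) = MTBF/(MTBF+MTTR) = 16565/(16565+5.6) = 0.999662
Series availability: 0.999626 × 0.999662 = 0.9993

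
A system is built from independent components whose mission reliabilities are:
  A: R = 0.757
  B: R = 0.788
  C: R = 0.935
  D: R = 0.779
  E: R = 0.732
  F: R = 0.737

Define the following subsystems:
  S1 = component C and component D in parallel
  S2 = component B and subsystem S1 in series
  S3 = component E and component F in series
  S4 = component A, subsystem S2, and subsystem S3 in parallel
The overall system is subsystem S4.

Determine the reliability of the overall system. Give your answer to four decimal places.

0.9750

Parallel (C and D): 1 − (1 − 0.935000)(1 − 0.779000) = 0.985635
Series (B and [0.985635]): 0.788000 × 0.985635 = 0.776680
Series (E and F): 0.732000 × 0.737000 = 0.539484
Parallel (A, [0.776680], and [0.539484]): 1 − (1 − 0.757000)(1 − 0.776680)(1 − 0.539484) = 0.9750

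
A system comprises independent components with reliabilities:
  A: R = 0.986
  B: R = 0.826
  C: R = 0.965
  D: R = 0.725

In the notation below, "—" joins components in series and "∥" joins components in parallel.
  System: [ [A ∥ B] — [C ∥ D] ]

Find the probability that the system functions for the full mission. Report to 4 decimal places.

Parallel (A and B): 1 − (1 − 0.986000)(1 − 0.826000) = 0.997564
Parallel (C and D): 1 − (1 − 0.965000)(1 − 0.725000) = 0.990375
Series ([0.997564] and [0.990375]): 0.997564 × 0.990375 = 0.9880

0.9880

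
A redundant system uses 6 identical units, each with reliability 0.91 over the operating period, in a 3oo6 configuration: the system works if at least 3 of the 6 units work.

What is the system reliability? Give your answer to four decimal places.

0.9992

R = Σ_{i=3}^{6} C(6,i) p^i (1−p)^{6−i} with p = 0.91
C(6,3)·0.91^3·0.09^3 = 0.010987
C(6,4)·0.91^4·0.09^2 = 0.083319
C(6,5)·0.91^5·0.09^1 = 0.336977
C(6,6)·0.91^6·0.09^0 = 0.567869
Sum = 0.9992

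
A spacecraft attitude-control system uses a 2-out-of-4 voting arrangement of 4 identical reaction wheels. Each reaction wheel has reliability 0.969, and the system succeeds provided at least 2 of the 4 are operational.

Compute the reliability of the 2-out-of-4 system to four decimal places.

R = Σ_{i=2}^{4} C(4,i) p^i (1−p)^{4−i} with p = 0.969
C(4,2)·0.969^2·0.031^2 = 0.005414
C(4,3)·0.969^3·0.031^1 = 0.112822
C(4,4)·0.969^4·0.031^0 = 0.881648
Sum = 0.9999

0.9999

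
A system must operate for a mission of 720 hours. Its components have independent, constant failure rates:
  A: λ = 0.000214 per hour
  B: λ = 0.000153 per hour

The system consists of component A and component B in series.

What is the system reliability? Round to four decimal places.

0.7678

R(A) = exp(−0.000214 × 720) = 0.857203
R(B) = exp(−0.000153 × 720) = 0.895691
Series (A and B): 0.857203 × 0.895691 = 0.7678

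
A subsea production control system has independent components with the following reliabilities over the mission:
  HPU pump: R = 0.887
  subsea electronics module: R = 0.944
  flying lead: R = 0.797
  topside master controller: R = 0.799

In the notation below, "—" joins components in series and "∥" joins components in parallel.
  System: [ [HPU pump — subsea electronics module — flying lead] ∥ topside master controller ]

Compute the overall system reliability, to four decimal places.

0.9331

Series (HPU pump, subsea electronics module, and flying lead): 0.887000 × 0.944000 × 0.797000 = 0.667350
Parallel ([0.667350] and topside master controller): 1 − (1 − 0.667350)(1 − 0.799000) = 0.9331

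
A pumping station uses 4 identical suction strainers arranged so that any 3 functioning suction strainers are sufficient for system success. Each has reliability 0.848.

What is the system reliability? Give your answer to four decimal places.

0.8879

R = Σ_{i=3}^{4} C(4,i) p^i (1−p)^{4−i} with p = 0.848
C(4,3)·0.848^3·0.152^1 = 0.370759
C(4,4)·0.848^4·0.152^0 = 0.517111
Sum = 0.8879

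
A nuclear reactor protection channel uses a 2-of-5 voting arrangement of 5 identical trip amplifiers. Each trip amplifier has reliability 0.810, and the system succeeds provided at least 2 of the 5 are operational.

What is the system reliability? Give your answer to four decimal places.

R = Σ_{i=2}^{5} C(5,i) p^i (1−p)^{5−i} with p = 0.810
C(5,2)·0.810^2·0.190^3 = 0.045002
C(5,3)·0.810^3·0.190^2 = 0.191850
C(5,4)·0.810^4·0.190^1 = 0.408944
C(5,5)·0.810^5·0.190^0 = 0.348678
Sum = 0.9945

0.9945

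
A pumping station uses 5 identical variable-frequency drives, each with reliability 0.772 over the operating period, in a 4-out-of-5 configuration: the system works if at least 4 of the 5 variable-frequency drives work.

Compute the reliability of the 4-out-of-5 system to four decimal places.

0.6791

R = Σ_{i=4}^{5} C(5,i) p^i (1−p)^{5−i} with p = 0.772
C(5,4)·0.772^4·0.228^1 = 0.404924
C(5,5)·0.772^5·0.228^0 = 0.274212
Sum = 0.6791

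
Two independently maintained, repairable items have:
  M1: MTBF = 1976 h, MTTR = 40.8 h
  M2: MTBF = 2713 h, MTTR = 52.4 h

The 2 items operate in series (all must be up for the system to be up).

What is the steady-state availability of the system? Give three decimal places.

A(M1) = MTBF/(MTBF+MTTR) = 1976/(1976+40.8) = 0.979770
A(M2) = MTBF/(MTBF+MTTR) = 2713/(2713+52.4) = 0.981052
Series availability: 0.979770 × 0.981052 = 0.961

0.961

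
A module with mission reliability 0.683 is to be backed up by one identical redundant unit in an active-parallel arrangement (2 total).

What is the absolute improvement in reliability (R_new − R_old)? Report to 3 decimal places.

0.217

R_before = 0.683
R_after = 1 − (1 − 0.683)^2 = 0.900
ΔR = 0.900 − 0.683 = 0.217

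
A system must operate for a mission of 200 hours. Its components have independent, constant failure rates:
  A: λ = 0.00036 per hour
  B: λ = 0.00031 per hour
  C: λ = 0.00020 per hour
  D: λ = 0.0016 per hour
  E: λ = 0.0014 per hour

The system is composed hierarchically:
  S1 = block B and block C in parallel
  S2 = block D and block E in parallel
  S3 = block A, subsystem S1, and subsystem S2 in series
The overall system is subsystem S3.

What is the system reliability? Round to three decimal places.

0.866

R(A) = exp(−0.00036 × 200) = 0.93053
R(B) = exp(−0.00031 × 200) = 0.93988
R(C) = exp(−0.00020 × 200) = 0.96079
R(D) = exp(−0.0016 × 200) = 0.72615
R(E) = exp(−0.0014 × 200) = 0.75578
Parallel (B and C): 1 − (1 − 0.93988)(1 − 0.96079) = 0.99764
Parallel (D and E): 1 − (1 − 0.72615)(1 − 0.75578) = 0.93312
Series (A, [0.99764], and [0.93312]): 0.93053 × 0.99764 × 0.93312 = 0.866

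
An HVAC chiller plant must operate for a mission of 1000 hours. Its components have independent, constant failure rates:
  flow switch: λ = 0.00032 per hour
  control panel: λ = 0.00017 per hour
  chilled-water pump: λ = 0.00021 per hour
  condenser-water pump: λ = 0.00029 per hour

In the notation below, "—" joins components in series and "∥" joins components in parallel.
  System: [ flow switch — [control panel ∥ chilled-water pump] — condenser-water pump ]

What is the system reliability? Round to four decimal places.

0.5273

R(flow switch) = exp(−0.00032 × 1000) = 0.726149
R(control panel) = exp(−0.00017 × 1000) = 0.843665
R(chilled-water pump) = exp(−0.00021 × 1000) = 0.810584
R(condenser-water pump) = exp(−0.00029 × 1000) = 0.748264
Parallel (control panel and chilled-water pump): 1 − (1 − 0.843665)(1 − 0.810584) = 0.970388
Series (flow switch, [0.970388], and condenser-water pump): 0.726149 × 0.970388 × 0.748264 = 0.5273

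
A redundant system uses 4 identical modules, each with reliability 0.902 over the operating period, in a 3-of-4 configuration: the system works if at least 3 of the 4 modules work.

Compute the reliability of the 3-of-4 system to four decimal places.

0.9496

R = Σ_{i=3}^{4} C(4,i) p^i (1−p)^{4−i} with p = 0.902
C(4,3)·0.902^3·0.098^1 = 0.287677
C(4,4)·0.902^4·0.098^0 = 0.661951
Sum = 0.9496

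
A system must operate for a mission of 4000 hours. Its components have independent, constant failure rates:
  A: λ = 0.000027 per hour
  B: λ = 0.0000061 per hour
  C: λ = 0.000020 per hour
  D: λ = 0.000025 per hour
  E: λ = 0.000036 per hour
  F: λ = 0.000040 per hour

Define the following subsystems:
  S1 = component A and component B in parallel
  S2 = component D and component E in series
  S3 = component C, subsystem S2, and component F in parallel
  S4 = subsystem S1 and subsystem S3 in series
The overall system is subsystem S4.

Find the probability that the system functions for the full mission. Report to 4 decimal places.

R(A) = exp(−0.000027 × 4000) = 0.897628
R(B) = exp(−0.0000061 × 4000) = 0.975895
R(C) = exp(−0.000020 × 4000) = 0.923116
R(D) = exp(−0.000025 × 4000) = 0.904837
R(E) = exp(−0.000036 × 4000) = 0.865888
R(F) = exp(−0.000040 × 4000) = 0.852144
Parallel (A and B): 1 − (1 − 0.897628)(1 − 0.975895) = 0.997532
Series (D and E): 0.904837 × 0.865888 = 0.783488
Parallel (C, [0.783488], and F): 1 − (1 − 0.923116)(1 − 0.783488)(1 − 0.852144) = 0.997539
Series ([0.997532] and [0.997539]): 0.997532 × 0.997539 = 0.9951

0.9951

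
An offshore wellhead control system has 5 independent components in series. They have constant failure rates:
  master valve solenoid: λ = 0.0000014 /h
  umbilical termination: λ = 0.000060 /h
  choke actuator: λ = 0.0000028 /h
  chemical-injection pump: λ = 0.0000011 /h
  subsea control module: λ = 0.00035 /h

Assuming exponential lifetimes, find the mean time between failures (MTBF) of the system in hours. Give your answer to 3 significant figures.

Series of exponential components: λ_sys = Σ λ_i
λ_sys = 0.0000014 + 0.000060 + 0.0000028 + 0.0000011 + 0.00035 = 4.1530e-04 /h
MTBF = 1 / λ_sys = 2410 h

2410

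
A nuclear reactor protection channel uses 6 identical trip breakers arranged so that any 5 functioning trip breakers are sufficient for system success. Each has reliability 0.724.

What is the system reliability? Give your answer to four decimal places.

R = Σ_{i=5}^{6} C(6,i) p^i (1−p)^{6−i} with p = 0.724
C(6,5)·0.724^5·0.276^1 = 0.329422
C(6,6)·0.724^6·0.276^0 = 0.144023
Sum = 0.4734

0.4734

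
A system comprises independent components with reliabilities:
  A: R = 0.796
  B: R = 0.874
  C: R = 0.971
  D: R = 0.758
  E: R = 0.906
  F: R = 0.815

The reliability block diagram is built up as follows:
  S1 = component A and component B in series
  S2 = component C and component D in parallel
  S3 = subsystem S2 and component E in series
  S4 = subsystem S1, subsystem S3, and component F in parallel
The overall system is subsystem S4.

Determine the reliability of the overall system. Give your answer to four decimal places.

Series (A and B): 0.796000 × 0.874000 = 0.695704
Parallel (C and D): 1 − (1 − 0.971000)(1 − 0.758000) = 0.992982
Series ([0.992982] and E): 0.992982 × 0.906000 = 0.899642
Parallel ([0.695704], [0.899642], and F): 1 − (1 − 0.695704)(1 − 0.899642)(1 − 0.815000) = 0.9944

0.9944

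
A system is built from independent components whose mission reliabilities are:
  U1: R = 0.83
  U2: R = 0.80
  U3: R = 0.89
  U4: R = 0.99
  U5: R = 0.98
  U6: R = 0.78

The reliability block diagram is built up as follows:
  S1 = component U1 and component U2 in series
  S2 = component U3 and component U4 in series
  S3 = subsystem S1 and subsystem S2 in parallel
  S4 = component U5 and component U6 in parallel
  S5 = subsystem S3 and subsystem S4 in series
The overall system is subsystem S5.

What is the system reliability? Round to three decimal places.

Series (U1 and U2): 0.83000 × 0.80000 = 0.66400
Series (U3 and U4): 0.89000 × 0.99000 = 0.88110
Parallel ([0.66400] and [0.88110]): 1 − (1 − 0.66400)(1 − 0.88110) = 0.96005
Parallel (U5 and U6): 1 − (1 − 0.98000)(1 − 0.78000) = 0.99560
Series ([0.96005] and [0.99560]): 0.96005 × 0.99560 = 0.956

0.956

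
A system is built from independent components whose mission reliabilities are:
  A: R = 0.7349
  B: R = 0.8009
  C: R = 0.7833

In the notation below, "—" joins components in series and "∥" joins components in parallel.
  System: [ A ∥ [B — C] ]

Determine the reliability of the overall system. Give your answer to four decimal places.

Series (B and C): 0.800900 × 0.783300 = 0.627345
Parallel (A and [0.627345]): 1 − (1 − 0.734900)(1 − 0.627345) = 0.9012

0.9012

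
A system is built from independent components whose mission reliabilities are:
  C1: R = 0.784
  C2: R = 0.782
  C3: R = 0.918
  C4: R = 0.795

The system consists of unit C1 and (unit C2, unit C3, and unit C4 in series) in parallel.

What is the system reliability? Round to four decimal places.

Series (C2, C3, and C4): 0.782000 × 0.918000 × 0.795000 = 0.570711
Parallel (C1 and [0.570711]): 1 − (1 − 0.784000)(1 − 0.570711) = 0.9073

0.9073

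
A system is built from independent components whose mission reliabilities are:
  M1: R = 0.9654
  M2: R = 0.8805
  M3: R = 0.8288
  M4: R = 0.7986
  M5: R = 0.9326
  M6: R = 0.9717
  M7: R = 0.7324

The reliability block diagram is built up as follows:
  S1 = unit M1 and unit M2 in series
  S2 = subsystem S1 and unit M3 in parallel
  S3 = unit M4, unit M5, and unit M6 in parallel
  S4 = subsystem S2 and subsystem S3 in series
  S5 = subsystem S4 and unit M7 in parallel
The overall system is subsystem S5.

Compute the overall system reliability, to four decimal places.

0.9930

Series (M1 and M2): 0.965400 × 0.880500 = 0.850035
Parallel ([0.850035] and M3): 1 − (1 − 0.850035)(1 − 0.828800) = 0.974326
Parallel (M4, M5, and M6): 1 − (1 − 0.798600)(1 − 0.932600)(1 − 0.971700) = 0.999616
Series ([0.974326] and [0.999616]): 0.974326 × 0.999616 = 0.973952
Parallel ([0.973952] and M7): 1 − (1 − 0.973952)(1 − 0.732400) = 0.9930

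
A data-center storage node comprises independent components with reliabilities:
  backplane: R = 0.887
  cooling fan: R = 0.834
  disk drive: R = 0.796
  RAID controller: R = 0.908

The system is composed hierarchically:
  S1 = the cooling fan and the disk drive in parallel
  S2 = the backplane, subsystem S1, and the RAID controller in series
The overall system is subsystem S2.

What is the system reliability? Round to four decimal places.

Parallel (cooling fan and disk drive): 1 − (1 − 0.834000)(1 − 0.796000) = 0.966136
Series (backplane, [0.966136], and RAID controller): 0.887000 × 0.966136 × 0.908000 = 0.7781

0.7781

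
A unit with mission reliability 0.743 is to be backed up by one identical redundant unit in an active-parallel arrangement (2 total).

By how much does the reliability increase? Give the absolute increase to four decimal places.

R_before = 0.743
R_after = 1 − (1 − 0.743)^2 = 0.9340
ΔR = 0.9340 − 0.743 = 0.1910

0.1910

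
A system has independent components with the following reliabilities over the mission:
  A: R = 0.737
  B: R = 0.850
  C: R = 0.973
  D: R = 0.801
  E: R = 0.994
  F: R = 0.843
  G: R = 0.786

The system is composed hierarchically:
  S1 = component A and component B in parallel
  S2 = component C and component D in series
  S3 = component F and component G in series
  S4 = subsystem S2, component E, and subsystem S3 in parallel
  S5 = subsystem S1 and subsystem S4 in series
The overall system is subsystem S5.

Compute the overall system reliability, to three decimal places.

0.960

Parallel (A and B): 1 − (1 − 0.73700)(1 − 0.85000) = 0.96055
Series (C and D): 0.97300 × 0.80100 = 0.77937
Series (F and G): 0.84300 × 0.78600 = 0.66260
Parallel ([0.77937], E, and [0.66260]): 1 − (1 − 0.77937)(1 − 0.99400)(1 − 0.66260) = 0.99955
Series ([0.96055] and [0.99955]): 0.96055 × 0.99955 = 0.960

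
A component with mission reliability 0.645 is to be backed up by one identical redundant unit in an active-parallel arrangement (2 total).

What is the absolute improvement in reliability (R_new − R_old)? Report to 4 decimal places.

R_before = 0.645
R_after = 1 − (1 − 0.645)^2 = 0.8740
ΔR = 0.8740 − 0.645 = 0.2290

0.2290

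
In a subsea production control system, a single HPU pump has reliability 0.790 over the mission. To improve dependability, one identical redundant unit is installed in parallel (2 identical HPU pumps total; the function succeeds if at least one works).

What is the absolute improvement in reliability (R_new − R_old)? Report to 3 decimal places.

R_before = 0.790
R_after = 1 − (1 − 0.790)^2 = 0.956
ΔR = 0.956 − 0.790 = 0.166

0.166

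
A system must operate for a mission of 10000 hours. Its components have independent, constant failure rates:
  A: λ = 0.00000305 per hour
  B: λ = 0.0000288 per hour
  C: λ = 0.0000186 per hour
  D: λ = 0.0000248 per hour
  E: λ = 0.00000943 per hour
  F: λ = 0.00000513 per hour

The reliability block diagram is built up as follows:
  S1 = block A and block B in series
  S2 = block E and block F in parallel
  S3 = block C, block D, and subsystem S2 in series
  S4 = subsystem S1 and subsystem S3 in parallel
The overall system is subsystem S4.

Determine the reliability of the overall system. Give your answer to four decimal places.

0.9032

R(A) = exp(−0.00000305 × 10000) = 0.969960
R(B) = exp(−0.0000288 × 10000) = 0.749762
R(C) = exp(−0.0000186 × 10000) = 0.830274
R(D) = exp(−0.0000248 × 10000) = 0.780360
R(E) = exp(−0.00000943 × 10000) = 0.910010
R(F) = exp(−0.00000513 × 10000) = 0.949994
Series (A and B): 0.969960 × 0.749762 = 0.727239
Parallel (E and F): 1 − (1 − 0.910010)(1 − 0.949994) = 0.995500
Series (C, D, and [0.995500]): 0.830274 × 0.780360 × 0.995500 = 0.644997
Parallel ([0.727239] and [0.644997]): 1 − (1 − 0.727239)(1 − 0.644997) = 0.9032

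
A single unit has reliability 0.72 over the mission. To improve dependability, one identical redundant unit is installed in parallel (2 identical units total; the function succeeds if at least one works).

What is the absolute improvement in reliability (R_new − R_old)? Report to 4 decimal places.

R_before = 0.72
R_after = 1 − (1 − 0.72)^2 = 0.9216
ΔR = 0.9216 − 0.72 = 0.2016

0.2016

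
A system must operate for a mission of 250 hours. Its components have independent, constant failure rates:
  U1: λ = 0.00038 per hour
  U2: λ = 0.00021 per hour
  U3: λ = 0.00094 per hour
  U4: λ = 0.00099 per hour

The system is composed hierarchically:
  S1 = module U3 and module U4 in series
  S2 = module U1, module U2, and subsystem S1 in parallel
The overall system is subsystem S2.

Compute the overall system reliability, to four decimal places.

R(U1) = exp(−0.00038 × 250) = 0.909373
R(U2) = exp(−0.00021 × 250) = 0.948854
R(U3) = exp(−0.00094 × 250) = 0.790571
R(U4) = exp(−0.00099 × 250) = 0.780750
Series (U3 and U4): 0.790571 × 0.780750 = 0.617238
Parallel (U1, U2, and [0.617238]): 1 − (1 − 0.909373)(1 − 0.948854)(1 − 0.617238) = 0.9982

0.9982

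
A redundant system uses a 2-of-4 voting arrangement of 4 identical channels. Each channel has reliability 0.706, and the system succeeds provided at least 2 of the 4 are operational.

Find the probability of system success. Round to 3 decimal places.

0.921

R = Σ_{i=2}^{4} C(4,i) p^i (1−p)^{4−i} with p = 0.706
C(4,2)·0.706^2·0.294^2 = 0.25850
C(4,3)·0.706^3·0.294^1 = 0.41383
C(4,4)·0.706^4·0.294^0 = 0.24844
Sum = 0.921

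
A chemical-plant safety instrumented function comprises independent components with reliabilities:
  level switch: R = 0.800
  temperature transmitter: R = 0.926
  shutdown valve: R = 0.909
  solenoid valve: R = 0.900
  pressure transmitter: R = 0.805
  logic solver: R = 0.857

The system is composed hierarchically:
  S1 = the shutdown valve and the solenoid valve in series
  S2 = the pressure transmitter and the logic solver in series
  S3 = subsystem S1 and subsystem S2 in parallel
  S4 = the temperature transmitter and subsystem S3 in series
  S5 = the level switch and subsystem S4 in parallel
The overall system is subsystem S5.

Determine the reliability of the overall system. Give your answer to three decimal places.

0.975

Series (shutdown valve and solenoid valve): 0.90900 × 0.90000 = 0.81810
Series (pressure transmitter and logic solver): 0.80500 × 0.85700 = 0.68989
Parallel ([0.81810] and [0.68989]): 1 − (1 − 0.81810)(1 − 0.68989) = 0.94359
Series (temperature transmitter and [0.94359]): 0.92600 × 0.94359 = 0.87376
Parallel (level switch and [0.87376]): 1 − (1 − 0.80000)(1 − 0.87376) = 0.975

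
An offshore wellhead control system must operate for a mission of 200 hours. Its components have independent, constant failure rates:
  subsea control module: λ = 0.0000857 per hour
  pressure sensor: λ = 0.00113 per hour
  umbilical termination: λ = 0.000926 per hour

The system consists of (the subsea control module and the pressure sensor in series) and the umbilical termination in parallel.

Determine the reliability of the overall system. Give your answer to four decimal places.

0.9635

R(subsea control module) = exp(−0.0000857 × 200) = 0.983006
R(pressure sensor) = exp(−0.00113 × 200) = 0.797718
R(umbilical termination) = exp(−0.000926 × 200) = 0.830938
Series (subsea control module and pressure sensor): 0.983006 × 0.797718 = 0.784162
Parallel ([0.784162] and umbilical termination): 1 − (1 − 0.784162)(1 − 0.830938) = 0.9635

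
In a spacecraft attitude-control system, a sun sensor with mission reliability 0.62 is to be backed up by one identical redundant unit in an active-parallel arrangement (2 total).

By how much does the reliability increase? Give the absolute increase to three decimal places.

0.236

R_before = 0.62
R_after = 1 − (1 − 0.62)^2 = 0.856
ΔR = 0.856 − 0.62 = 0.236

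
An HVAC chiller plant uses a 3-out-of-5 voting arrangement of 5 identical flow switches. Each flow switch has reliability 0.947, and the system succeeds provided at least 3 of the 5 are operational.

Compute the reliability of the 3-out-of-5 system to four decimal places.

R = Σ_{i=3}^{5} C(5,i) p^i (1−p)^{5−i} with p = 0.947
C(5,3)·0.947^3·0.053^2 = 0.023856
C(5,4)·0.947^4·0.053^1 = 0.213131
C(5,5)·0.947^5·0.053^0 = 0.761640
Sum = 0.9986

0.9986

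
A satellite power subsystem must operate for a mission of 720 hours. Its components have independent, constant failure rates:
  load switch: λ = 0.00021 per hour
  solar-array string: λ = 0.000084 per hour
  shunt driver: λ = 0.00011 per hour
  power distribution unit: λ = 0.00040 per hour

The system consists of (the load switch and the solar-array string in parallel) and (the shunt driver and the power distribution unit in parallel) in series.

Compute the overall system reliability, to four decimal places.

R(load switch) = exp(−0.00021 × 720) = 0.859676
R(solar-array string) = exp(−0.000084 × 720) = 0.941313
R(shunt driver) = exp(−0.00011 × 720) = 0.923855
R(power distribution unit) = exp(−0.00040 × 720) = 0.749762
Parallel (load switch and solar-array string): 1 − (1 − 0.859676)(1 − 0.941313) = 0.991765
Parallel (shunt driver and power distribution unit): 1 − (1 − 0.923855)(1 − 0.749762) = 0.980946
Series ([0.991765] and [0.980946]): 0.991765 × 0.980946 = 0.9729

0.9729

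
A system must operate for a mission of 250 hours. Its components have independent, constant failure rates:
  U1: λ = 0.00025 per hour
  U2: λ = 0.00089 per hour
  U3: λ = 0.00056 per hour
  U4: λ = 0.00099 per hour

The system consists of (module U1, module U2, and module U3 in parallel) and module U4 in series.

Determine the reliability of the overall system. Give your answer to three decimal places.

R(U1) = exp(−0.00025 × 250) = 0.93941
R(U2) = exp(−0.00089 × 250) = 0.80052
R(U3) = exp(−0.00056 × 250) = 0.86936
R(U4) = exp(−0.00099 × 250) = 0.78075
Parallel (U1, U2, and U3): 1 − (1 − 0.93941)(1 − 0.80052)(1 − 0.86936) = 0.99842
Series ([0.99842] and U4): 0.99842 × 0.78075 = 0.780

0.780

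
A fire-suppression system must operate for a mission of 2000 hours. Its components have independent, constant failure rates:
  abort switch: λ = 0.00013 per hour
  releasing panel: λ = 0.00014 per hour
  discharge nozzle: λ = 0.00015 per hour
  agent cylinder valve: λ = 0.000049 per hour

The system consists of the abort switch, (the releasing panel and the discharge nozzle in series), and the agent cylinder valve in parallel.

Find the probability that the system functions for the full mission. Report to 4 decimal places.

R(abort switch) = exp(−0.00013 × 2000) = 0.771052
R(releasing panel) = exp(−0.00014 × 2000) = 0.755784
R(discharge nozzle) = exp(−0.00015 × 2000) = 0.740818
R(agent cylinder valve) = exp(−0.000049 × 2000) = 0.906649
Series (releasing panel and discharge nozzle): 0.755784 × 0.740818 = 0.559898
Parallel (abort switch, [0.559898], and agent cylinder valve): 1 − (1 − 0.771052)(1 − 0.559898)(1 − 0.906649) = 0.9906

0.9906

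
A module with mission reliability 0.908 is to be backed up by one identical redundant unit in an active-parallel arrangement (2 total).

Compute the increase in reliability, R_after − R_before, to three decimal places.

0.084

R_before = 0.908
R_after = 1 − (1 − 0.908)^2 = 0.992
ΔR = 0.992 − 0.908 = 0.084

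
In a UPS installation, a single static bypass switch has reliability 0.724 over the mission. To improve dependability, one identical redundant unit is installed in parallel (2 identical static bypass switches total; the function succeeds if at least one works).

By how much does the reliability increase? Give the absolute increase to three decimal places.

R_before = 0.724
R_after = 1 − (1 − 0.724)^2 = 0.924
ΔR = 0.924 − 0.724 = 0.200

0.200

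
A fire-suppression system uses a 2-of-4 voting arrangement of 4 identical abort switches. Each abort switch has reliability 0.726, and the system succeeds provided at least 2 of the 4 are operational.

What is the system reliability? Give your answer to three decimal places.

R = Σ_{i=2}^{4} C(4,i) p^i (1−p)^{4−i} with p = 0.726
C(4,2)·0.726^2·0.274^2 = 0.23742
C(4,3)·0.726^3·0.274^1 = 0.41939
C(4,4)·0.726^4·0.274^0 = 0.27781
Sum = 0.935

0.935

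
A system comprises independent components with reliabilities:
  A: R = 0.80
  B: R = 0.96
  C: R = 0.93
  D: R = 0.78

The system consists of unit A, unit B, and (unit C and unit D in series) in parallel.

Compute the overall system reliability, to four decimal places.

0.9978

Series (C and D): 0.930000 × 0.780000 = 0.725400
Parallel (A, B, and [0.725400]): 1 − (1 − 0.800000)(1 − 0.960000)(1 − 0.725400) = 0.9978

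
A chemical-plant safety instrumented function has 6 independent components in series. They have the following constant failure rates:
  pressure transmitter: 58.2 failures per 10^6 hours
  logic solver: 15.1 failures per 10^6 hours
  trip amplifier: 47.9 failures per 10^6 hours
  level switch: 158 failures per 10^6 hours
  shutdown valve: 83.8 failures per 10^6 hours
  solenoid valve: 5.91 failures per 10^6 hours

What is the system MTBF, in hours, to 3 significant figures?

Series of exponential components: λ_sys = Σ λ_i
λ_sys = 0.0000582 + 0.0000151 + 0.0000479 + 0.000158 + 0.0000838 + 0.00000591 = 3.6891e-04 /h
MTBF = 1 / λ_sys = 2710 h

2710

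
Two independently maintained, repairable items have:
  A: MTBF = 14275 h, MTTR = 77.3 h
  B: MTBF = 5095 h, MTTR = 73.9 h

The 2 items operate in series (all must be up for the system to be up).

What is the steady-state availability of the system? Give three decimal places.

0.980

A(A) = MTBF/(MTBF+MTTR) = 14275/(14275+77.3) = 0.994614
A(B) = MTBF/(MTBF+MTTR) = 5095/(5095+73.9) = 0.985703
Series availability: 0.994614 × 0.985703 = 0.980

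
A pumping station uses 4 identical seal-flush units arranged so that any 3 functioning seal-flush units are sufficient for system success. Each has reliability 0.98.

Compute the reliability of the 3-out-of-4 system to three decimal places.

0.998

R = Σ_{i=3}^{4} C(4,i) p^i (1−p)^{4−i} with p = 0.98
C(4,3)·0.98^3·0.02^1 = 0.07530
C(4,4)·0.98^4·0.02^0 = 0.92237
Sum = 0.998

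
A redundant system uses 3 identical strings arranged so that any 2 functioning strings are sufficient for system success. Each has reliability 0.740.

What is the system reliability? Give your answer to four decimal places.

0.8324

R = Σ_{i=2}^{3} C(3,i) p^i (1−p)^{3−i} with p = 0.740
C(3,2)·0.740^2·0.260^1 = 0.427128
C(3,3)·0.740^3·0.260^0 = 0.405224
Sum = 0.8324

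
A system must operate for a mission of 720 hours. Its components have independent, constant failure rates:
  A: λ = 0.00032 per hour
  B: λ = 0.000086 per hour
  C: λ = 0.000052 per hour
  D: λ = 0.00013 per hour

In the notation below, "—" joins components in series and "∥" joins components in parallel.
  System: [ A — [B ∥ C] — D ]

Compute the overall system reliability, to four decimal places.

0.7217

R(A) = exp(−0.00032 × 720) = 0.794216
R(B) = exp(−0.000086 × 720) = 0.939958
R(C) = exp(−0.000052 × 720) = 0.963252
R(D) = exp(−0.00013 × 720) = 0.910647
Parallel (B and C): 1 − (1 − 0.939958)(1 − 0.963252) = 0.997794
Series (A, [0.997794], and D): 0.794216 × 0.997794 × 0.910647 = 0.7217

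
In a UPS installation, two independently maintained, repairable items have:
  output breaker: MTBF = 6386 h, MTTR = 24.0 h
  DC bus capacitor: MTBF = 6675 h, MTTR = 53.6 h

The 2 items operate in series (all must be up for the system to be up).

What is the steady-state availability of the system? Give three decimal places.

0.988

A(output breaker) = MTBF/(MTBF+MTTR) = 6386/(6386+24.0) = 0.996256
A(DC bus capacitor) = MTBF/(MTBF+MTTR) = 6675/(6675+53.6) = 0.992034
Series availability: 0.996256 × 0.992034 = 0.988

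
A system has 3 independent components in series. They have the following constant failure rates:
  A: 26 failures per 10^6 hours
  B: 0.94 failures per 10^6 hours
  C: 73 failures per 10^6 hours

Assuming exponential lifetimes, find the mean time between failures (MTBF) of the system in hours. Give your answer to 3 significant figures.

10000

Series of exponential components: λ_sys = Σ λ_i
λ_sys = 0.000026 + 0.00000094 + 0.000073 = 9.9940e-05 /h
MTBF = 1 / λ_sys = 10000 h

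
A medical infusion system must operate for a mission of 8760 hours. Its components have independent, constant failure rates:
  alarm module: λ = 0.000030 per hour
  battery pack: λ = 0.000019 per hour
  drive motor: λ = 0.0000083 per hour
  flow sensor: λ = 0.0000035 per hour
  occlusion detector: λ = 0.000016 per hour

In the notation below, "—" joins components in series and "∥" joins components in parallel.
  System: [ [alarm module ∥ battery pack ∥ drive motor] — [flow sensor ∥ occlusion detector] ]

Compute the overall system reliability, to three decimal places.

0.994

R(alarm module) = exp(−0.000030 × 8760) = 0.76890
R(battery pack) = exp(−0.000019 × 8760) = 0.84667
R(drive motor) = exp(−0.0000083 × 8760) = 0.92987
R(flow sensor) = exp(−0.0000035 × 8760) = 0.96981
R(occlusion detector) = exp(−0.000016 × 8760) = 0.86922
Parallel (alarm module, battery pack, and drive motor): 1 − (1 − 0.76890)(1 − 0.84667)(1 − 0.92987) = 0.99751
Parallel (flow sensor and occlusion detector): 1 − (1 − 0.96981)(1 − 0.86922) = 0.99605
Series ([0.99751] and [0.99605]): 0.99751 × 0.99605 = 0.994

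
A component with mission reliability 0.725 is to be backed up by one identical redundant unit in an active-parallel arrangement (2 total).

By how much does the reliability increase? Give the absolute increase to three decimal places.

0.199

R_before = 0.725
R_after = 1 − (1 − 0.725)^2 = 0.924
ΔR = 0.924 − 0.725 = 0.199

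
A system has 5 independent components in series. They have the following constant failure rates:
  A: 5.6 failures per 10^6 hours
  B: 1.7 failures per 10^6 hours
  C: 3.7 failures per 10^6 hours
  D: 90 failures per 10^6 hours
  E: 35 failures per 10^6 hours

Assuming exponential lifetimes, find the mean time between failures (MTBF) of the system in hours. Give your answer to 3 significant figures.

7350

Series of exponential components: λ_sys = Σ λ_i
λ_sys = 0.0000056 + 0.0000017 + 0.0000037 + 0.000090 + 0.000035 = 1.3600e-04 /h
MTBF = 1 / λ_sys = 7350 h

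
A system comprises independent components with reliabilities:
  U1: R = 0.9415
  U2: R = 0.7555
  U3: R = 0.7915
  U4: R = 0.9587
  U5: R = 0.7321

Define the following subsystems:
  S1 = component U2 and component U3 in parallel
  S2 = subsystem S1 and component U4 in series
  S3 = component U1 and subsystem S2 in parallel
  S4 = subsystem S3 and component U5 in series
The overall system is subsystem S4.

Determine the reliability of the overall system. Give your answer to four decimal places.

Parallel (U2 and U3): 1 − (1 − 0.755500)(1 − 0.791500) = 0.949022
Series ([0.949022] and U4): 0.949022 × 0.958700 = 0.909827
Parallel (U1 and [0.909827]): 1 − (1 − 0.941500)(1 − 0.909827) = 0.994725
Series ([0.994725] and U5): 0.994725 × 0.732100 = 0.7282

0.7282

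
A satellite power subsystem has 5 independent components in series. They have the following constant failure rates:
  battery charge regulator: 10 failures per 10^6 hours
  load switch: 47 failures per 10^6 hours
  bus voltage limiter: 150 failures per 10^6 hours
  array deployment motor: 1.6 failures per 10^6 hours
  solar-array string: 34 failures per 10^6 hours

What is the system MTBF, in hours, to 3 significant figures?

Series of exponential components: λ_sys = Σ λ_i
λ_sys = 0.000010 + 0.000047 + 0.00015 + 0.0000016 + 0.000034 = 2.4260e-04 /h
MTBF = 1 / λ_sys = 4120 h

4120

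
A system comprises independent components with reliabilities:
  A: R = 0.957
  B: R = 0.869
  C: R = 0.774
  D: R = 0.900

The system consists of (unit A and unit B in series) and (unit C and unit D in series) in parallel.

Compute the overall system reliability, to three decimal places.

0.949

Series (A and B): 0.95700 × 0.86900 = 0.83163
Series (C and D): 0.77400 × 0.90000 = 0.69660
Parallel ([0.83163] and [0.69660]): 1 − (1 − 0.83163)(1 − 0.69660) = 0.949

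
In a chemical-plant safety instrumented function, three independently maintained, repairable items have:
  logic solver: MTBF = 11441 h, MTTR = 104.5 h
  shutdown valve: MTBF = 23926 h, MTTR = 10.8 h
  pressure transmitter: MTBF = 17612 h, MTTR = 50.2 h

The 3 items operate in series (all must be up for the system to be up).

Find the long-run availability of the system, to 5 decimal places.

0.98769

A(logic solver) = MTBF/(MTBF+MTTR) = 11441/(11441+104.5) = 0.990949
A(shutdown valve) = MTBF/(MTBF+MTTR) = 23926/(23926+10.8) = 0.999549
A(pressure transmitter) = MTBF/(MTBF+MTTR) = 17612/(17612+50.2) = 0.997158
Series availability: 0.990949 × 0.999549 × 0.997158 = 0.98769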